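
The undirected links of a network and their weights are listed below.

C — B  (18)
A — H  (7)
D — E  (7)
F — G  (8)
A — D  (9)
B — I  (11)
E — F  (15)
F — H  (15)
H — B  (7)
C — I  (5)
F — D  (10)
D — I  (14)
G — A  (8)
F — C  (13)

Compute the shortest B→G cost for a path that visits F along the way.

30

Best B to F: B → H → F costing 22
Shortest F→G: F → G = 8
Total via F: 22 + 8 = 30.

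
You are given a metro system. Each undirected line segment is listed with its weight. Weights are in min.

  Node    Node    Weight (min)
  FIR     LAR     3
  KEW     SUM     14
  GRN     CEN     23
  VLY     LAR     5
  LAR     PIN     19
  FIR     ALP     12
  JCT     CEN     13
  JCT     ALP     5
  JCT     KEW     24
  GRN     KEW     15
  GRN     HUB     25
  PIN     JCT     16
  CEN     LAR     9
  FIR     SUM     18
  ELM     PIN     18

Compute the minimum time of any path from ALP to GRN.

Running Dijkstra from ALP:
ALP: 0
JCT: 5  (via ALP)
FIR: 12  (via ALP)
LAR: 15  (via FIR)
CEN: 18  (via JCT)
VLY: 20  (via LAR)
PIN: 21  (via JCT)
KEW: 29  (via JCT)
SUM: 30  (via FIR)
ELM: 39  (via PIN)
GRN: 41  (via CEN)
Shortest route: ALP–JCT–CEN–GRN = 41 min.

41 min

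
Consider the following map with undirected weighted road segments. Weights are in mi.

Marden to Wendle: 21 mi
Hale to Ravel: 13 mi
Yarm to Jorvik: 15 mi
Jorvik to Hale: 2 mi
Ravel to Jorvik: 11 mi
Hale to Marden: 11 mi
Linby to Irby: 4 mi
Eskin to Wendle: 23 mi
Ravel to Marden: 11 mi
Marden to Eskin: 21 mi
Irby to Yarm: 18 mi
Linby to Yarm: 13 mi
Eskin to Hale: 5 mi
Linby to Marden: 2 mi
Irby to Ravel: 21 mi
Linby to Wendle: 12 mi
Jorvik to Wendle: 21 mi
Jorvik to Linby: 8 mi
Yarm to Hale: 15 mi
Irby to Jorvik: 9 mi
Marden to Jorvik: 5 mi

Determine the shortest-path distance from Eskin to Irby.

16 mi

Compare a few routes:
Eskin–Hale–Jorvik–Linby–Irby: 5+2+8+4 = 19
Eskin–Hale–Marden–Linby–Irby: 5+11+2+4 = 22
Eskin–Hale–Jorvik–Marden–Linby–Irby: 5+2+5+2+4 = 18
Eskin–Hale–Jorvik–Irby: 5+2+9 = 16
Cheapest is Eskin–Hale–Jorvik–Irby at 16 mi.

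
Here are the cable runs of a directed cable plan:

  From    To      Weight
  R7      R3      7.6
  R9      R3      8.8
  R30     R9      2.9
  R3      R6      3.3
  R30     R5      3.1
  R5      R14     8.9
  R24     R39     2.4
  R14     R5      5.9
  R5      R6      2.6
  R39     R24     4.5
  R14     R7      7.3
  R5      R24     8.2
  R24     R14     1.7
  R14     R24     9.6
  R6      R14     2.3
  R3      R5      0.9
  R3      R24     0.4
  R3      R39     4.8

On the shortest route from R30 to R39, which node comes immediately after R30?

Candidate routes:
R30 - R9 - R3 - R39: 2.9+8.8+4.8 = 16.5
R30 - R9 - R3 - R24 - R39: 2.9+8.8+0.4+2.4 = 14.5
R30 - R5 - R24 - R39: 3.1+8.2+2.4 = 13.7
R30 - R5 - R6 - R14 - R24 - R39: 3.1+2.6+2.3+9.6+2.4 = 20
Cheapest is R30 - R5 - R24 - R39 at 13.7.
So from R30 the first move is to R5.

R5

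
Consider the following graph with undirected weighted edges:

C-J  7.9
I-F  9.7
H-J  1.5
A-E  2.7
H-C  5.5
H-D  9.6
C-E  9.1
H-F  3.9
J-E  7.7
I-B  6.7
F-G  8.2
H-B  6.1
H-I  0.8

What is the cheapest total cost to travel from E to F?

Shortest distances from E:
E: 0
A: 2.7  (via E)
J: 7.7  (via E)
C: 9.1  (via E)
H: 9.2  (via J)
I: 10  (via H)
F: 13.1  (via H)
Shortest route: E → J → H → F = 13.1.

13.1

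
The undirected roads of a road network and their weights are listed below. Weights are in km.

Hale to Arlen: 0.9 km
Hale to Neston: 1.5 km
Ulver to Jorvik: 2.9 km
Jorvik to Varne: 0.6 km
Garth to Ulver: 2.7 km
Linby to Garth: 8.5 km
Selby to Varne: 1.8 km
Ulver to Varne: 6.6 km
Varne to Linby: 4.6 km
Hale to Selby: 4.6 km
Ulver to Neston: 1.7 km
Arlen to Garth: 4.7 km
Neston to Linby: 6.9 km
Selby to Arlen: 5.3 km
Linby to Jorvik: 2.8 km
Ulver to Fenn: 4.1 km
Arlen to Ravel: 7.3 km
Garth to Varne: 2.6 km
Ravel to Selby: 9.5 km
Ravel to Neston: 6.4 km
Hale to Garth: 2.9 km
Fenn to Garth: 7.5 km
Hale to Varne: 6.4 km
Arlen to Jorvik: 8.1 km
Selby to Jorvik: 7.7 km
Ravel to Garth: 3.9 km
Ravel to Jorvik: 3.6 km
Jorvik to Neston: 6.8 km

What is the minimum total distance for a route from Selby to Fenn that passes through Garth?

11.2 km

Best Selby to Garth: Selby–Varne–Garth costing 4.4
Shortest Garth→Fenn: Garth–Ulver–Fenn = 6.8
Total via Garth: 4.4 + 6.8 = 11.2 km.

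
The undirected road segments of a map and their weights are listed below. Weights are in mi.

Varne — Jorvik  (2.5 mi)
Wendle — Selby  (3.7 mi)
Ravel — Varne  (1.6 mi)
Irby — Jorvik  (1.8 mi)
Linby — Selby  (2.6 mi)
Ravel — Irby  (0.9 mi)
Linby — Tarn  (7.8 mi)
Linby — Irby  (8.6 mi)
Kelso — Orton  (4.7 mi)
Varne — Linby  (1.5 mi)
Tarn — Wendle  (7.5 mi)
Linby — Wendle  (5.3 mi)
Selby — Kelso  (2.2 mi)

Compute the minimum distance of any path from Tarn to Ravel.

Candidate routes:
Tarn - Linby - Varne - Jorvik - Irby - Ravel: 7.8+1.5+2.5+1.8+0.9 = 14.5
Tarn - Wendle - Selby - Linby - Varne - Ravel: 7.5+3.7+2.6+1.5+1.6 = 16.9
Tarn - Linby - Varne - Ravel: 7.8+1.5+1.6 = 10.9
Tarn - Wendle - Linby - Varne - Ravel: 7.5+5.3+1.5+1.6 = 15.9
The minimum is 10.9 mi via Tarn - Linby - Varne - Ravel.

10.9 mi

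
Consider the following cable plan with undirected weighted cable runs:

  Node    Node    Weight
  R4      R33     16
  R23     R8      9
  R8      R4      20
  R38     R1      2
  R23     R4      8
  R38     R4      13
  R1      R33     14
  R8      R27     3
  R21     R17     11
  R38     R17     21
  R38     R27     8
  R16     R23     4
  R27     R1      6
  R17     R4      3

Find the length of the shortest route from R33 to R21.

Enumerating some paths:
R33–R1–R27–R8–R23–R4–R17–R21: 14+6+3+9+8+3+11 = 54
R33–R1–R38–R17–R21: 14+2+21+11 = 48
R33–R1–R38–R4–R17–R21: 14+2+13+3+11 = 43
R33–R4–R17–R21: 16+3+11 = 30
The minimum is 30 via R33–R4–R17–R21.

30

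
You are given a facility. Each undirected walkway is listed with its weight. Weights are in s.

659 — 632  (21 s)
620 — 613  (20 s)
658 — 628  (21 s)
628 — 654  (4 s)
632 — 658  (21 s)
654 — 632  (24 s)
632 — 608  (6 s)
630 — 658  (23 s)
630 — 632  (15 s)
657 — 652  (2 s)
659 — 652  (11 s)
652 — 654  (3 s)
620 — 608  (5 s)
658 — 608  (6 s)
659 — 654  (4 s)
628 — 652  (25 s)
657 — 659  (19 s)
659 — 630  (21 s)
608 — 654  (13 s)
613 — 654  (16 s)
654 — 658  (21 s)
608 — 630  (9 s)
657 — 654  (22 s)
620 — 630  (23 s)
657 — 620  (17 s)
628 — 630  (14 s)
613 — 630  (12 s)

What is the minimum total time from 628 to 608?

Candidate routes:
628 - 654 - 652 - 657 - 620 - 608: 4+3+2+17+5 = 31
628 - 658 - 608: 21+6 = 27
628 - 654 - 608: 4+13 = 17
628 - 630 - 608: 14+9 = 23
The minimum is 17 s via 628 - 654 - 608.

17 s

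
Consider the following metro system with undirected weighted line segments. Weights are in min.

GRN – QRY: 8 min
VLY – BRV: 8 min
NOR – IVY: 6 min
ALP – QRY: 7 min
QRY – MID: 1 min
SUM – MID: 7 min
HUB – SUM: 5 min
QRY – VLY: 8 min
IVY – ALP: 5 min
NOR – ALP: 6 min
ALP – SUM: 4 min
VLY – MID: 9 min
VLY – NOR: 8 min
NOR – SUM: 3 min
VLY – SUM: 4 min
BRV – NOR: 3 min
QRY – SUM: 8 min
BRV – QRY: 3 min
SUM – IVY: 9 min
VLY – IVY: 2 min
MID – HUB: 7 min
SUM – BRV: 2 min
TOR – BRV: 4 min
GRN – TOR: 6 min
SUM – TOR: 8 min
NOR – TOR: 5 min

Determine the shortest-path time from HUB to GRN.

16 min

Enumerating some paths:
HUB–MID–QRY–GRN: 7+1+8 = 16
HUB–SUM–BRV–QRY–GRN: 5+2+3+8 = 18
HUB–SUM–BRV–TOR–GRN: 5+2+4+6 = 17
HUB–SUM–TOR–GRN: 5+8+6 = 19
Cheapest is HUB–MID–QRY–GRN at 16 min.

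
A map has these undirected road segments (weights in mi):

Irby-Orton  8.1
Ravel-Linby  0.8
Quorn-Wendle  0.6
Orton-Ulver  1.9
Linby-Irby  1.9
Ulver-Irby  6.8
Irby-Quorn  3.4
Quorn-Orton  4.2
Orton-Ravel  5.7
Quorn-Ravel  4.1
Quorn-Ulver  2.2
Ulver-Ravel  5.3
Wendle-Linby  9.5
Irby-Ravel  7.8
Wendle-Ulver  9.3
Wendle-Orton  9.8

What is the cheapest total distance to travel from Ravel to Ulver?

5.3 mi

Running Dijkstra from Ravel:
Ravel: 0
Linby: 0.8  (via Ravel)
Irby: 2.7  (via Linby)
Quorn: 4.1  (via Ravel)
Wendle: 4.7  (via Quorn)
Ulver: 5.3  (via Ravel)
Shortest route: Ravel–Ulver = 5.3 mi.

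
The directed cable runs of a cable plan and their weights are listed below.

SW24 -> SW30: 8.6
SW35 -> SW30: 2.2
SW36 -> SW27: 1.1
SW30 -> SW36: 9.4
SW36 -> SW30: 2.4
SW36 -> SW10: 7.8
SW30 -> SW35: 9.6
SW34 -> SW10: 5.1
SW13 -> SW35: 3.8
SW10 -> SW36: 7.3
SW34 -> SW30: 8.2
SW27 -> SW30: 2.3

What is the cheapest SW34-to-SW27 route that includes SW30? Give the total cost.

Best SW34 to SW30: SW34 → SW30 costing 8.2
Shortest SW30→SW27: SW30 → SW36 → SW27 = 10.5
Total via SW30: 8.2 + 10.5 = 18.7.

18.7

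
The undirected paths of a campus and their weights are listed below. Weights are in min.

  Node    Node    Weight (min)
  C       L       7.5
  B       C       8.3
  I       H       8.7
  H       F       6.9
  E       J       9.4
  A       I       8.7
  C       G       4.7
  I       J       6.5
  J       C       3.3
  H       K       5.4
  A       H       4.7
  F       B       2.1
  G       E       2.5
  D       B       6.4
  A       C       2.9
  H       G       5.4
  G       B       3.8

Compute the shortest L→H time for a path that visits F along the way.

24.8 min

Best L to F: L–C–B–F costing 17.9
Best F to H: F–H costing 6.9
Total via F: 17.9 + 6.9 = 24.8 min.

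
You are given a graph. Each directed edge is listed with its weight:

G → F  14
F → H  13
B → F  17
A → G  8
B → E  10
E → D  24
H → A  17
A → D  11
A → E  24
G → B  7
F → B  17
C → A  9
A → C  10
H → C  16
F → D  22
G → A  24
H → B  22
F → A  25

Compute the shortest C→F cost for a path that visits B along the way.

41

Shortest C→B: C → A → G → B = 24
Shortest B→F: B → F = 17
Total via B: 24 + 17 = 41.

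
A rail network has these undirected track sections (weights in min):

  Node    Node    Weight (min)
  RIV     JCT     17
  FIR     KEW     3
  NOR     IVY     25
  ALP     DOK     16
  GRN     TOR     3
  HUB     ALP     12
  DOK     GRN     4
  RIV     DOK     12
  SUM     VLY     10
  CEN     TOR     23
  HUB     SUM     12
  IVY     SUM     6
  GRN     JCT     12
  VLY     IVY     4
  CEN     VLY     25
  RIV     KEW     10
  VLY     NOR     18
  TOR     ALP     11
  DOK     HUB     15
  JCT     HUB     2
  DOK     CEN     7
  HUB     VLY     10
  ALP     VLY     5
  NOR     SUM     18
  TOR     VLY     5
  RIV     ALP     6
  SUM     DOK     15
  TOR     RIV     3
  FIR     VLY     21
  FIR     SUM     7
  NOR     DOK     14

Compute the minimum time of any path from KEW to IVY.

16 min

Shortest distances from KEW:
KEW: 0
FIR: 3  (via KEW)
SUM: 10  (via FIR)
RIV: 10  (via KEW)
TOR: 13  (via RIV)
IVY: 16  (via SUM)
Shortest route: KEW–FIR–SUM–IVY = 16 min.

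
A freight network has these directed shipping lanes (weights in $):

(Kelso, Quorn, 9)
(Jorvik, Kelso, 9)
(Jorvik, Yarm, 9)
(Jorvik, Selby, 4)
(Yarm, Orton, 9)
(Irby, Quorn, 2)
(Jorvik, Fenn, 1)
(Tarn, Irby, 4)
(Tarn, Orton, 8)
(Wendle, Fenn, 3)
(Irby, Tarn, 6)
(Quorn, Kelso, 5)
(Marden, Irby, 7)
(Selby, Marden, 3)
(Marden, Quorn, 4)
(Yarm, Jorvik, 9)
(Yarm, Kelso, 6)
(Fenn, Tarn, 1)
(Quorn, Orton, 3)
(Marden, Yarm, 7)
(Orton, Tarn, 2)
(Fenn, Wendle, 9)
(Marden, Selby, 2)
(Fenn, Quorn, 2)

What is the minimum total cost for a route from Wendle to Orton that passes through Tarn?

Best Wendle to Tarn: Wendle → Fenn → Tarn costing 4
Shortest Tarn→Orton: Tarn → Orton = 8
Total via Tarn: 4 + 8 = $12.

$12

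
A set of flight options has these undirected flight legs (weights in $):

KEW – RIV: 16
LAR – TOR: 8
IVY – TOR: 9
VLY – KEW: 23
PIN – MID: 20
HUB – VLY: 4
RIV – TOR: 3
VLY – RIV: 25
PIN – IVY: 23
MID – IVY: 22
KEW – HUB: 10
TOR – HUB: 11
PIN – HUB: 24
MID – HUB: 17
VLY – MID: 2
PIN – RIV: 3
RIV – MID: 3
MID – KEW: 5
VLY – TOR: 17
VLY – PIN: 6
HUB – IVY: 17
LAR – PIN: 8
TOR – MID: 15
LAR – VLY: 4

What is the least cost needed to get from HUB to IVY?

$17

Shortest distances from HUB:
HUB: 0
VLY: 4  (via HUB)
MID: 6  (via VLY)
LAR: 8  (via VLY)
RIV: 9  (via MID)
PIN: 10  (via VLY)
KEW: 10  (via HUB)
TOR: 11  (via HUB)
IVY: 17  (via HUB)
Shortest route: HUB–IVY = $17.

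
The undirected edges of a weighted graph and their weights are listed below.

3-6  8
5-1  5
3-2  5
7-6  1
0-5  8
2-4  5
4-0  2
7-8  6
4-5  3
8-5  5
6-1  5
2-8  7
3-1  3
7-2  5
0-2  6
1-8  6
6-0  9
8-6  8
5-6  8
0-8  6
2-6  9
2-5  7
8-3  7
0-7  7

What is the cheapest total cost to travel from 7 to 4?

Shortest distances from 7:
7: 0
6: 1  (via 7)
2: 5  (via 7)
1: 6  (via 6)
8: 6  (via 7)
0: 7  (via 7)
3: 9  (via 6)
4: 9  (via 0)
Shortest route: 7–0–4 = 9.

9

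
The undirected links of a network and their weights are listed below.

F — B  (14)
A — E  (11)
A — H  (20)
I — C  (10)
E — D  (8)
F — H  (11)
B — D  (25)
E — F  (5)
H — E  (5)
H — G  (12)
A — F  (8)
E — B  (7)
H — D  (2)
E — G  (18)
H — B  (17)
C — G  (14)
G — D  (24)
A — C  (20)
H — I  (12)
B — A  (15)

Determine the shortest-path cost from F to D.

Shortest distances from F:
F: 0
E: 5  (via F)
A: 8  (via F)
H: 10  (via E)
B: 12  (via E)
D: 12  (via H)
Shortest route: F → E → H → D = 12.

12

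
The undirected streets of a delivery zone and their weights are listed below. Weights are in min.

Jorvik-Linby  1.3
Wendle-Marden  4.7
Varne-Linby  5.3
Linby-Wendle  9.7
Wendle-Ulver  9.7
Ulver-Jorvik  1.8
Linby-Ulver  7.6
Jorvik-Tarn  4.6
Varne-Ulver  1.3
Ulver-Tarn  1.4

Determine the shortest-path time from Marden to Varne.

15.7 min

Compare a few routes:
Marden–Wendle–Ulver–Varne: 4.7+9.7+1.3 = 15.7
Marden–Wendle–Linby–Varne: 4.7+9.7+5.3 = 19.7
Marden–Wendle–Ulver–Jorvik–Linby–Varne: 4.7+9.7+1.8+1.3+5.3 = 22.8
Marden–Wendle–Linby–Jorvik–Ulver–Varne: 4.7+9.7+1.3+1.8+1.3 = 18.8
The minimum is 15.7 min via Marden–Wendle–Ulver–Varne.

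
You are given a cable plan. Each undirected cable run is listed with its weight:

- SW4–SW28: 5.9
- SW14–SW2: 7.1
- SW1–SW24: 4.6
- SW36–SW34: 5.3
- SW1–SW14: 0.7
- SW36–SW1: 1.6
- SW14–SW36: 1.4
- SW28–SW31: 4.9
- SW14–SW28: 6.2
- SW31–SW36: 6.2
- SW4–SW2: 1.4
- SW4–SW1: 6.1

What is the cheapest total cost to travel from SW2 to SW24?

12.1

Shortest distances from SW2:
SW2: 0
SW4: 1.4  (via SW2)
SW14: 7.1  (via SW2)
SW28: 7.3  (via SW4)
SW1: 7.5  (via SW4)
SW36: 8.5  (via SW14)
SW24: 12.1  (via SW1)
Shortest route: SW2–SW4–SW1–SW24 = 12.1.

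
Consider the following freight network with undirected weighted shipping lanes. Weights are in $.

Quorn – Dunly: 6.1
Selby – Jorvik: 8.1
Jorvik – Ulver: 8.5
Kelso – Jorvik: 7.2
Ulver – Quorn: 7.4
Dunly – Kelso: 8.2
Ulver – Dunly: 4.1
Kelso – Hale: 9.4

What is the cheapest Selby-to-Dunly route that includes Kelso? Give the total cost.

$23.5

Best Selby to Kelso: Selby–Jorvik–Kelso costing 15.3
Shortest Kelso→Dunly: Kelso–Dunly = 8.2
Total via Kelso: 15.3 + 8.2 = $23.5.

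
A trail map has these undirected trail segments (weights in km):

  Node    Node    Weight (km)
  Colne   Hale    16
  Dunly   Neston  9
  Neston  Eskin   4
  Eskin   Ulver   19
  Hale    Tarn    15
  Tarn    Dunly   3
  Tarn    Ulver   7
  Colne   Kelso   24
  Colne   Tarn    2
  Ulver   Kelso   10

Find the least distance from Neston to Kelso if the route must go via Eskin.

33 km

Best Neston to Eskin: Neston → Eskin costing 4
Shortest Eskin→Kelso: Eskin → Ulver → Kelso = 29
Total via Eskin: 4 + 29 = 33 km.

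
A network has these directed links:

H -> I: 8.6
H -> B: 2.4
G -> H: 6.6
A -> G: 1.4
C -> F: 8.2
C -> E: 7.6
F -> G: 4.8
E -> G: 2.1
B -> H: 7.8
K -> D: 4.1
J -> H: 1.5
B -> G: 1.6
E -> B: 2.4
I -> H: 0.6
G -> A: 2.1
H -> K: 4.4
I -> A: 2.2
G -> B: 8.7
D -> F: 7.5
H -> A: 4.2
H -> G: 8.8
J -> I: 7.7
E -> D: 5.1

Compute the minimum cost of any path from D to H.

18.9

Running Dijkstra from D:
D: 0
F: 7.5  (via D)
G: 12.3  (via F)
A: 14.4  (via G)
H: 18.9  (via G)
Shortest route: D → F → G → H = 18.9.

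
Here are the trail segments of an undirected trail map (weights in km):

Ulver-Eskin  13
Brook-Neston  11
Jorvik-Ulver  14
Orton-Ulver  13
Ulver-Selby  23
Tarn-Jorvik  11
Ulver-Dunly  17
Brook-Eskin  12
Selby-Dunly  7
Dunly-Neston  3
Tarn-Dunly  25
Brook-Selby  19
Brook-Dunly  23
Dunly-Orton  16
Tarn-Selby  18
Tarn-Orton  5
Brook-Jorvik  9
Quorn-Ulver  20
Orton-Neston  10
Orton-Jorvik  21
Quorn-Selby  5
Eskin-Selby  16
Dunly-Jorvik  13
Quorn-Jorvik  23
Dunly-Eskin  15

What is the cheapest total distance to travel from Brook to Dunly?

14 km

Shortest distances from Brook:
Brook: 0
Jorvik: 9  (via Brook)
Neston: 11  (via Brook)
Eskin: 12  (via Brook)
Dunly: 14  (via Neston)
Shortest route: Brook → Neston → Dunly = 14 km.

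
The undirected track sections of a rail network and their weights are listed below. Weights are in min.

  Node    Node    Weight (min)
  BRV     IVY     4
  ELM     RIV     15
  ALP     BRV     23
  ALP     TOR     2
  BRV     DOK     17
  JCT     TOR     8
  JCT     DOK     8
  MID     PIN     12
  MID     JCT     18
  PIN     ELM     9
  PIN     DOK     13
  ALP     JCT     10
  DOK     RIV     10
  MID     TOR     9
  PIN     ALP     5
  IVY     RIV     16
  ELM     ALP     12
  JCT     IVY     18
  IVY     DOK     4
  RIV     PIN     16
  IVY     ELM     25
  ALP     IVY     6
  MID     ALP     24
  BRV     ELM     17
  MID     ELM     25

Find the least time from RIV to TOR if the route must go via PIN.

23 min

Best RIV to PIN: RIV–PIN costing 16
Best PIN to TOR: PIN–ALP–TOR costing 7
Total via PIN: 16 + 7 = 23 min.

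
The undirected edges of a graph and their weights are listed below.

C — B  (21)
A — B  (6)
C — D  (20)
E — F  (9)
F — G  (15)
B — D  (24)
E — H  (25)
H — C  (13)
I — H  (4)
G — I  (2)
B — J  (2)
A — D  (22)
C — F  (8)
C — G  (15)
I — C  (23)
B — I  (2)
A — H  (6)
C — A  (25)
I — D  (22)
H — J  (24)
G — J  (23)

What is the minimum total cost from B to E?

28

Shortest distances from B:
B: 0
I: 2  (via B)
J: 2  (via B)
G: 4  (via I)
A: 6  (via B)
H: 6  (via I)
C: 19  (via G)
F: 19  (via G)
D: 24  (via B)
E: 28  (via F)
Shortest route: B → I → G → F → E = 28.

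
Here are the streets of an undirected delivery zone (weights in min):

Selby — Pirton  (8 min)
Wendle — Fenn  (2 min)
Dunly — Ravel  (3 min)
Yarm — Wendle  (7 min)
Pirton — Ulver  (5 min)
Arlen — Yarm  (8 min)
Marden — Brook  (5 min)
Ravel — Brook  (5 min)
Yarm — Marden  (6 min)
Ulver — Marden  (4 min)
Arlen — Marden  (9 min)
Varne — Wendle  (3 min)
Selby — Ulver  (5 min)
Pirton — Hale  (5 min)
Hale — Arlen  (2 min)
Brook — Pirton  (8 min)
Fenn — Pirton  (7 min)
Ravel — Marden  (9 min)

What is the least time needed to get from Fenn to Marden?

15 min

Shortest distances from Fenn:
Fenn: 0
Wendle: 2  (via Fenn)
Varne: 5  (via Wendle)
Pirton: 7  (via Fenn)
Yarm: 9  (via Wendle)
Hale: 12  (via Pirton)
Ulver: 12  (via Pirton)
Arlen: 14  (via Hale)
Brook: 15  (via Pirton)
Marden: 15  (via Yarm)
Shortest route: Fenn–Wendle–Yarm–Marden = 15 min.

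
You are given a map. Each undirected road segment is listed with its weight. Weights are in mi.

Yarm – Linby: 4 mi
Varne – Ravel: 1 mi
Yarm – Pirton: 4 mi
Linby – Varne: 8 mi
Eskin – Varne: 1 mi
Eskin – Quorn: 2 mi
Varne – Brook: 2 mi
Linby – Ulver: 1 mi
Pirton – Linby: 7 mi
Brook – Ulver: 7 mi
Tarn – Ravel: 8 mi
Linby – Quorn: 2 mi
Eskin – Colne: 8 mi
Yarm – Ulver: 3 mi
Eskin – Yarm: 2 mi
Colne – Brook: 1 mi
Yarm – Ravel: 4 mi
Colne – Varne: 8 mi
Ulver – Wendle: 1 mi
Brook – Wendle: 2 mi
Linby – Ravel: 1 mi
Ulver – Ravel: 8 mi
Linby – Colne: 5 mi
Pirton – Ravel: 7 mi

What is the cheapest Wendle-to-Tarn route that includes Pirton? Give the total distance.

23 mi

Best Wendle to Pirton: Wendle–Ulver–Yarm–Pirton costing 8
Shortest Pirton→Tarn: Pirton–Ravel–Tarn = 15
Total via Pirton: 8 + 15 = 23 mi.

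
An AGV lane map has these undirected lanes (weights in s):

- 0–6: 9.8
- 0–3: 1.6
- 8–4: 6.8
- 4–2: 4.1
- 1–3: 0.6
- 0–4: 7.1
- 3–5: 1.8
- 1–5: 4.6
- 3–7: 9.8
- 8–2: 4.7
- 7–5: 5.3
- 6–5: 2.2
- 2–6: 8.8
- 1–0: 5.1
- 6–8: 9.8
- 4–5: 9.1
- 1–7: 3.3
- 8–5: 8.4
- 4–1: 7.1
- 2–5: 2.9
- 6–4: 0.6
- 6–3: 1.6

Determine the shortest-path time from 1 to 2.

Candidate routes:
1 → 5 → 2: 4.6+2.9 = 7.5
1 → 3 → 6 → 5 → 2: 0.6+1.6+2.2+2.9 = 7.3
1 → 3 → 5 → 2: 0.6+1.8+2.9 = 5.3
1 → 3 → 6 → 4 → 2: 0.6+1.6+0.6+4.1 = 6.9
The minimum is 5.3 s via 1 → 3 → 5 → 2.

5.3 s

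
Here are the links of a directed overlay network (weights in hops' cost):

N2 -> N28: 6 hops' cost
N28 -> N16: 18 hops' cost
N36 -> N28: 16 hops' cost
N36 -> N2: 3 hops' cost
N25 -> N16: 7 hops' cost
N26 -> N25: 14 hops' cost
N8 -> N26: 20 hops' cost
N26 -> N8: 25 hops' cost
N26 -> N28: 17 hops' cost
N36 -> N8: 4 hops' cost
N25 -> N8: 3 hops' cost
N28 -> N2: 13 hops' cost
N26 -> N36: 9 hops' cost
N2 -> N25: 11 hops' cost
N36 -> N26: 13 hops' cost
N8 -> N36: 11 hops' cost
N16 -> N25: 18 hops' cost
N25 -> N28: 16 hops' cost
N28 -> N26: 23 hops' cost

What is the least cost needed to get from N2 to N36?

Compare a few routes:
N2 → N28 → N16 → N25 → N8 → N36: 6+18+18+3+11 = 56
N2 → N25 → N8 → N36: 11+3+11 = 25
N2 → N28 → N26 → N36: 6+23+9 = 38
N2 → N25 → N8 → N26 → N36: 11+3+20+9 = 43
Cheapest is N2 → N25 → N8 → N36 at 25 hops' cost.

25 hops' cost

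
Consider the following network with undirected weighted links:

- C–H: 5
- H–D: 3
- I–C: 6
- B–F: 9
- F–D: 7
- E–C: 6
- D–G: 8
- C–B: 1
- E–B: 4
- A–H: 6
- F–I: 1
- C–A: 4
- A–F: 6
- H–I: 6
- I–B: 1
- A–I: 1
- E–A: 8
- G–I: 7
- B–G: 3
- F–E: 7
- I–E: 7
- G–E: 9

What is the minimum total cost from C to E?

5

Running Dijkstra from C:
C: 0
B: 1  (via C)
I: 2  (via B)
A: 3  (via I)
F: 3  (via I)
G: 4  (via B)
E: 5  (via B)
Shortest route: C–B–E = 5.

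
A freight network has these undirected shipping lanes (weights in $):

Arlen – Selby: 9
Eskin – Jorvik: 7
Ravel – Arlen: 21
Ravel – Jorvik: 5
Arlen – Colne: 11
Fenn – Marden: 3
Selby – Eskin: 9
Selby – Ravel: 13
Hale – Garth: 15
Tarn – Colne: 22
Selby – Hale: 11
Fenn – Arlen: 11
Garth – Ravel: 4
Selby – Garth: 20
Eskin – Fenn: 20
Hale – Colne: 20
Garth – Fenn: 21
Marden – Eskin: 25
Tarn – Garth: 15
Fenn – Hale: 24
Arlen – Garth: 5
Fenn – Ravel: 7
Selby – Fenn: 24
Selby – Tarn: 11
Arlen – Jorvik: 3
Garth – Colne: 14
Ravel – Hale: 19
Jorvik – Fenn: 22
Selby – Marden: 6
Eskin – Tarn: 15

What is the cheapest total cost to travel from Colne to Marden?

$25

Running Dijkstra from Colne:
Colne: 0
Arlen: 11  (via Colne)
Jorvik: 14  (via Arlen)
Garth: 14  (via Colne)
Ravel: 18  (via Garth)
Hale: 20  (via Colne)
Selby: 20  (via Arlen)
Eskin: 21  (via Jorvik)
Fenn: 22  (via Arlen)
Tarn: 22  (via Colne)
Marden: 25  (via Fenn)
Shortest route: Colne → Arlen → Fenn → Marden = $25.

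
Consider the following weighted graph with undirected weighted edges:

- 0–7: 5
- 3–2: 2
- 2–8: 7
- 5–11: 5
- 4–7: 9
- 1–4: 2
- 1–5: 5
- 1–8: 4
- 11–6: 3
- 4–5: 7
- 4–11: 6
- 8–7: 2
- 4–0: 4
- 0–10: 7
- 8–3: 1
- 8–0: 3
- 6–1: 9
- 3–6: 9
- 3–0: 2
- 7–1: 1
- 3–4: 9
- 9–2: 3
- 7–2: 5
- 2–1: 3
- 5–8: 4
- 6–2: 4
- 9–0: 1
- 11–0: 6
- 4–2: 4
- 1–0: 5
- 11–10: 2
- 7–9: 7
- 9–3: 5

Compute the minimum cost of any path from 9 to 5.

8

Running Dijkstra from 9:
9: 0
0: 1  (via 9)
2: 3  (via 9)
3: 3  (via 0)
8: 4  (via 0)
4: 5  (via 0)
1: 6  (via 0)
7: 6  (via 0)
6: 7  (via 2)
11: 7  (via 0)
5: 8  (via 8)
Shortest route: 9–0–8–5 = 8.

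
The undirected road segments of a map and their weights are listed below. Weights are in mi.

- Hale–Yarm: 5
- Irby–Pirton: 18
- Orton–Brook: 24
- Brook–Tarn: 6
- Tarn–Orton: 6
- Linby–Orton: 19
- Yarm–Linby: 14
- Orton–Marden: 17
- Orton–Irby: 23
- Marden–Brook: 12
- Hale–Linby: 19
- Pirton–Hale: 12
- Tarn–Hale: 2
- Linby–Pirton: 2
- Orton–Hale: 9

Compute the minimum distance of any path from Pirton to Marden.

Shortest distances from Pirton:
Pirton: 0
Linby: 2  (via Pirton)
Hale: 12  (via Pirton)
Tarn: 14  (via Hale)
Yarm: 16  (via Linby)
Irby: 18  (via Pirton)
Brook: 20  (via Tarn)
Orton: 20  (via Tarn)
Marden: 32  (via Brook)
Shortest route: Pirton–Hale–Tarn–Brook–Marden = 32 mi.

32 mi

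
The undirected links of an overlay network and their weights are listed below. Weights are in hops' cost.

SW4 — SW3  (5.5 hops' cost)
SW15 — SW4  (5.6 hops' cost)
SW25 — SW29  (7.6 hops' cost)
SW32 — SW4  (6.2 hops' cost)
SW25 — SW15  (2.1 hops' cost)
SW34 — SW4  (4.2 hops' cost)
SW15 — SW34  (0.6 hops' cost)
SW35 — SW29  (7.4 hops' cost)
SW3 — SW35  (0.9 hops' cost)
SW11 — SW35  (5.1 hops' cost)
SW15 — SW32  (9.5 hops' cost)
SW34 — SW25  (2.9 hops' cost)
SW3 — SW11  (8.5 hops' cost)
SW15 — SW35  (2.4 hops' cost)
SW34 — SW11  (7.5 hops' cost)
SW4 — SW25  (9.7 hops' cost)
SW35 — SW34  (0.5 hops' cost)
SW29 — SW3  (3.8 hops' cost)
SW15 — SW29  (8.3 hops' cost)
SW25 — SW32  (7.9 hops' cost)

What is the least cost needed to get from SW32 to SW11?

15.7 hops' cost

Running Dijkstra from SW32:
SW32: 0
SW4: 6.2  (via SW32)
SW25: 7.9  (via SW32)
SW15: 9.5  (via SW32)
SW34: 10.1  (via SW15)
SW35: 10.6  (via SW34)
SW3: 11.5  (via SW35)
SW29: 15.3  (via SW3)
SW11: 15.7  (via SW35)
Shortest route: SW32 → SW15 → SW34 → SW35 → SW11 = 15.7 hops' cost.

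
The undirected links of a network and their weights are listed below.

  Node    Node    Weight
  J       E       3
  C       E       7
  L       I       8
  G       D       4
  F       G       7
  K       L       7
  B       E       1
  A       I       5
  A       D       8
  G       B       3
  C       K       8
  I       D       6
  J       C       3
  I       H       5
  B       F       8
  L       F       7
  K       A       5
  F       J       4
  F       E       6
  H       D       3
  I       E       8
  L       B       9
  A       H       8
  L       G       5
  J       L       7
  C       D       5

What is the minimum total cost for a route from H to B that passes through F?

21

Shortest H→F: H → D → G → F = 14
Shortest F→B: F → E → B = 7
Total via F: 14 + 7 = 21.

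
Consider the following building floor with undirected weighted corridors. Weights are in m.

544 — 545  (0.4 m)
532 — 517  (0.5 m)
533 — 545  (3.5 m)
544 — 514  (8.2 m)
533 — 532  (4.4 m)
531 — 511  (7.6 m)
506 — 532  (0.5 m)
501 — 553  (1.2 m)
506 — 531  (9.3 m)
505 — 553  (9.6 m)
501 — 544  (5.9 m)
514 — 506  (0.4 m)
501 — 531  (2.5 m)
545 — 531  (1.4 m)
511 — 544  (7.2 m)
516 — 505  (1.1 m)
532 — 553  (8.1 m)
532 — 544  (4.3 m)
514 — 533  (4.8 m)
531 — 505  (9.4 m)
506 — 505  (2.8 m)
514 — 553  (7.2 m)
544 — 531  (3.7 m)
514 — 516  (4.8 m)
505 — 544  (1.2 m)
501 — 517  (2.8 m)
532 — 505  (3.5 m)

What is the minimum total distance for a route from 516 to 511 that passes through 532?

15.9 m

Best 516 to 532: 516 → 505 → 506 → 532 costing 4.4
Best 532 to 511: 532 → 544 → 511 costing 11.5
Total via 532: 4.4 + 11.5 = 15.9 m.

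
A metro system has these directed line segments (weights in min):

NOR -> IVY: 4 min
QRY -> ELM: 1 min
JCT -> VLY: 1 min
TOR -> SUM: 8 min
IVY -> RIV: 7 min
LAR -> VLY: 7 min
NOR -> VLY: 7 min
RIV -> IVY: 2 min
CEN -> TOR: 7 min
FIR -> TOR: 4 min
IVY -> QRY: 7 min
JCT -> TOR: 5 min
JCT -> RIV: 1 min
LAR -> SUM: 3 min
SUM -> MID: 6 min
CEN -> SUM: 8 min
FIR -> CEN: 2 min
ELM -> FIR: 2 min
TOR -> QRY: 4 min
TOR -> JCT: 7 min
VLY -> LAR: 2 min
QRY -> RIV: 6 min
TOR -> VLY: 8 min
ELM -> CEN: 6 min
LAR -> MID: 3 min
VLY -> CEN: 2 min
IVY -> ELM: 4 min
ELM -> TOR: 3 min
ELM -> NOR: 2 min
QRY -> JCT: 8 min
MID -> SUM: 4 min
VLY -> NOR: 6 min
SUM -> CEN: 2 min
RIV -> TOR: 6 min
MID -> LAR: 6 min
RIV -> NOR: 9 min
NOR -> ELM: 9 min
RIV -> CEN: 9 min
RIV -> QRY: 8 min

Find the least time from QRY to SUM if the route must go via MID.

Shortest QRY→MID: QRY–JCT–VLY–LAR–MID = 14
Best MID to SUM: MID–SUM costing 4
Total via MID: 14 + 4 = 18 min.

18 min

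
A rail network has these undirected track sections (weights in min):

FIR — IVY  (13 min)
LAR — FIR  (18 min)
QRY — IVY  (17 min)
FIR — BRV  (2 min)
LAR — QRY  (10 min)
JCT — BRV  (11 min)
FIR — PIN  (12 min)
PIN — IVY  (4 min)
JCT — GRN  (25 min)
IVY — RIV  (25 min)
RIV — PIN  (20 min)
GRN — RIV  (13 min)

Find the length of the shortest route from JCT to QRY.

Candidate routes:
JCT–BRV–FIR–IVY–QRY: 11+2+13+17 = 43
JCT–BRV–FIR–PIN–IVY–QRY: 11+2+12+4+17 = 46
JCT–BRV–FIR–LAR–QRY: 11+2+18+10 = 41
Cheapest is JCT–BRV–FIR–LAR–QRY at 41 min.

41 min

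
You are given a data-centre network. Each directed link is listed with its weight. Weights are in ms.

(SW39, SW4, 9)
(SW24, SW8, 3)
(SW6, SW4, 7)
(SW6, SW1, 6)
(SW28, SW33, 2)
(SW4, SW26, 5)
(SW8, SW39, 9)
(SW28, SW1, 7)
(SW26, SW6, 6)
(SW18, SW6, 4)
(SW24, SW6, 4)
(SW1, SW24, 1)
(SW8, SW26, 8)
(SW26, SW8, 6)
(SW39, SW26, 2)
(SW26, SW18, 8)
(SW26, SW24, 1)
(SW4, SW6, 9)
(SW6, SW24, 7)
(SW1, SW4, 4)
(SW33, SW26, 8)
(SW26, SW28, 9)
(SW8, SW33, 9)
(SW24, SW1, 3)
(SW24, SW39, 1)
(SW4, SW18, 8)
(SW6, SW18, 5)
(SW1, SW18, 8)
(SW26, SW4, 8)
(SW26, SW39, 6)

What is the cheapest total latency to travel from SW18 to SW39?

12 ms

Compare a few routes:
SW18 - SW6 - SW1 - SW4 - SW26 - SW24 - SW39: 4+6+4+5+1+1 = 21
SW18 - SW6 - SW4 - SW26 - SW39: 4+7+5+6 = 22
SW18 - SW6 - SW4 - SW26 - SW24 - SW39: 4+7+5+1+1 = 18
SW18 - SW6 - SW24 - SW39: 4+7+1 = 12
Cheapest is SW18 - SW6 - SW24 - SW39 at 12 ms.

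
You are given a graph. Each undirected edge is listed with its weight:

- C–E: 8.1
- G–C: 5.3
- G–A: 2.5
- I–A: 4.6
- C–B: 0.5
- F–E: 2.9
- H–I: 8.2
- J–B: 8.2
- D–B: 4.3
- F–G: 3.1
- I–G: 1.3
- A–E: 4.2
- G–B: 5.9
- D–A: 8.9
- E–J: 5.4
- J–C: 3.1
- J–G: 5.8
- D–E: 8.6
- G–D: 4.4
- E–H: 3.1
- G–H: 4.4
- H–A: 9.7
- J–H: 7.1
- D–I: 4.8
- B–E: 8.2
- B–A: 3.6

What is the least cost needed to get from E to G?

6

Compare a few routes:
E → H → G: 3.1+4.4 = 7.5
E → A → G: 4.2+2.5 = 6.7
E → F → G: 2.9+3.1 = 6
E → A → I → G: 4.2+4.6+1.3 = 10.1
The minimum is 6 via E → F → G.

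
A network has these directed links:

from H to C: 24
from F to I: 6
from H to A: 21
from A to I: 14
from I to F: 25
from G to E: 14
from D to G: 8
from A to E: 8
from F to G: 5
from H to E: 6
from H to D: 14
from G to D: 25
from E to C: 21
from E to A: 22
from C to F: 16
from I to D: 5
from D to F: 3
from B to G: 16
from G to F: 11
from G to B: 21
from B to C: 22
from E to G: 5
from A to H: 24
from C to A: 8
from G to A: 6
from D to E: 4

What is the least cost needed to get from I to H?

43

Compare a few routes:
I–D–E–G–A–H: 5+4+5+6+24 = 44
I–D–E–A–H: 5+4+22+24 = 55
I–F–G–A–H: 25+5+6+24 = 60
I–D–G–A–H: 5+8+6+24 = 43
The minimum is 43 via I–D–G–A–H.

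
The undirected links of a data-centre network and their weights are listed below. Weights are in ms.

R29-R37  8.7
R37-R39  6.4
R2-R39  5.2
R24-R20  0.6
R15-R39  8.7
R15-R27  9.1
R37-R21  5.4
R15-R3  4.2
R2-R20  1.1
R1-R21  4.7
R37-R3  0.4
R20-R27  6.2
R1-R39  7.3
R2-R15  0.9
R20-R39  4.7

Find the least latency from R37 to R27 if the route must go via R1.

Shortest R37→R1: R37–R21–R1 = 10.1
Shortest R1→R27: R1–R39–R20–R27 = 18.2
Total via R1: 10.1 + 18.2 = 28.3 ms.

28.3 ms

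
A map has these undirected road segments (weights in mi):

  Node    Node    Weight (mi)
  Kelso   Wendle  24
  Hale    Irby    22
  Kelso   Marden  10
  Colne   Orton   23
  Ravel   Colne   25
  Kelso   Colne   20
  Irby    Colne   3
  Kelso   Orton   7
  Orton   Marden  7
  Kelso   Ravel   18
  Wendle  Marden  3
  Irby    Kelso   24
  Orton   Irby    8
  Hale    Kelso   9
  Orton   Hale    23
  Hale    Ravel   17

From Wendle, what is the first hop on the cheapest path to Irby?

Candidate routes:
Wendle–Marden–Orton–Colne–Irby: 3+7+23+3 = 36
Wendle–Marden–Kelso–Orton–Irby: 3+10+7+8 = 28
Wendle–Marden–Orton–Irby: 3+7+8 = 18
Cheapest is Wendle–Marden–Orton–Irby at 18 mi.
So from Wendle the first move is to Marden.

Marden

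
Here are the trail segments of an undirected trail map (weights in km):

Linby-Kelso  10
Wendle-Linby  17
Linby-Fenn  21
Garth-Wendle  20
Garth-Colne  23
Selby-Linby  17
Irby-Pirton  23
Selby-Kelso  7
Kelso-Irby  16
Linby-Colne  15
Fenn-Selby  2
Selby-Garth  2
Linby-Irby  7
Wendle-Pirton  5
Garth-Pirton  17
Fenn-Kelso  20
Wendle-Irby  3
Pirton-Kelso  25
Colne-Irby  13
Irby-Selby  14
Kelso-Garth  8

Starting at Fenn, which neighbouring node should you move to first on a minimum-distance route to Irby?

Selby

Compare a few routes:
Fenn → Selby → Kelso → Irby: 2+7+16 = 25
Fenn → Selby → Irby: 2+14 = 16
The minimum is 16 km via Fenn → Selby → Irby.
So from Fenn the first move is to Selby.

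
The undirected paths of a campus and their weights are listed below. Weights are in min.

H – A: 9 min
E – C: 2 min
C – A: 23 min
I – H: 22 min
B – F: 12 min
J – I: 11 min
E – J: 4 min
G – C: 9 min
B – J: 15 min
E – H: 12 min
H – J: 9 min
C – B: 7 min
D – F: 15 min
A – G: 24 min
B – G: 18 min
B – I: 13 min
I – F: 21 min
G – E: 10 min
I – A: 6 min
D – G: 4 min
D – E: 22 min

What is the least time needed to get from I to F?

Candidate routes:
I–J–E–C–B–F: 11+4+2+7+12 = 36
I–F: 21 = 21
I–B–F: 13+12 = 25
The minimum is 21 min via I–F.

21 min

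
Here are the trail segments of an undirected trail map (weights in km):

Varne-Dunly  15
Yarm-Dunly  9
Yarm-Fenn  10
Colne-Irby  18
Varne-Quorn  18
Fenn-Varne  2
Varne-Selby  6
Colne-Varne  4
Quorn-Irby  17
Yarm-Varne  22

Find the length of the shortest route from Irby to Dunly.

Running Dijkstra from Irby:
Irby: 0
Quorn: 17  (via Irby)
Colne: 18  (via Irby)
Varne: 22  (via Colne)
Fenn: 24  (via Varne)
Selby: 28  (via Varne)
Yarm: 34  (via Fenn)
Dunly: 37  (via Varne)
Shortest route: Irby–Colne–Varne–Dunly = 37 km.

37 km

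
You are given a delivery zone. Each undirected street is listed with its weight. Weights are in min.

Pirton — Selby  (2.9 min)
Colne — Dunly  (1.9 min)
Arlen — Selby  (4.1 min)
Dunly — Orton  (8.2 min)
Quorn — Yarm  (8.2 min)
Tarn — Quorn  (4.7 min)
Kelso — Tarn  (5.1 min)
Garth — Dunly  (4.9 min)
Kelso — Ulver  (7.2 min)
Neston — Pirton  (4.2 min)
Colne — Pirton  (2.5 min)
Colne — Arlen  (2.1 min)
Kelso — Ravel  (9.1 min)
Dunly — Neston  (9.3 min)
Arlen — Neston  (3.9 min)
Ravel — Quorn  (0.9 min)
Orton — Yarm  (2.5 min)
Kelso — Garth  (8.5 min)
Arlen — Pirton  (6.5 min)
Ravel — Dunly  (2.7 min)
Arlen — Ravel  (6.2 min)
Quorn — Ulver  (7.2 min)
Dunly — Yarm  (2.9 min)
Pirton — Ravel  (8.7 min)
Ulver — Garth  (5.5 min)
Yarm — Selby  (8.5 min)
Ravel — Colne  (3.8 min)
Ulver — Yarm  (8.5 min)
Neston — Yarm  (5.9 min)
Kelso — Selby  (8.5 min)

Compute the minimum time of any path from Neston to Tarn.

Compare a few routes:
Neston - Arlen - Colne - Ravel - Quorn - Tarn: 3.9+2.1+3.8+0.9+4.7 = 15.4
Neston - Pirton - Colne - Ravel - Quorn - Tarn: 4.2+2.5+3.8+0.9+4.7 = 16.1
Neston - Arlen - Ravel - Quorn - Tarn: 3.9+6.2+0.9+4.7 = 15.7
Cheapest is Neston - Arlen - Colne - Ravel - Quorn - Tarn at 15.4 min.

15.4 min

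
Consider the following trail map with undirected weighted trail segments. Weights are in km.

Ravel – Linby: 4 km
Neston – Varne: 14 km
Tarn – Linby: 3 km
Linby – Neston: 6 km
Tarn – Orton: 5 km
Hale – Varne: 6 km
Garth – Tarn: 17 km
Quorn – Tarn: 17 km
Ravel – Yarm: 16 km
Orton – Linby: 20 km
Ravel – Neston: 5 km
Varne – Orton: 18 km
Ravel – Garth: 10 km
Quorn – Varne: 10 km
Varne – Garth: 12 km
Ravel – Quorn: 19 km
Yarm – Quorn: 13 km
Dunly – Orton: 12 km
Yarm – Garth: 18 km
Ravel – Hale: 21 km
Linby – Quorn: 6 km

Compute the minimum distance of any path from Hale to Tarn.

Settle nodes by increasing distance from Hale:
Hale: 0
Varne: 6  (via Hale)
Quorn: 16  (via Varne)
Garth: 18  (via Varne)
Neston: 20  (via Varne)
Ravel: 21  (via Hale)
Linby: 22  (via Quorn)
Orton: 24  (via Varne)
Tarn: 25  (via Linby)
Shortest route: Hale → Varne → Quorn → Linby → Tarn = 25 km.

25 km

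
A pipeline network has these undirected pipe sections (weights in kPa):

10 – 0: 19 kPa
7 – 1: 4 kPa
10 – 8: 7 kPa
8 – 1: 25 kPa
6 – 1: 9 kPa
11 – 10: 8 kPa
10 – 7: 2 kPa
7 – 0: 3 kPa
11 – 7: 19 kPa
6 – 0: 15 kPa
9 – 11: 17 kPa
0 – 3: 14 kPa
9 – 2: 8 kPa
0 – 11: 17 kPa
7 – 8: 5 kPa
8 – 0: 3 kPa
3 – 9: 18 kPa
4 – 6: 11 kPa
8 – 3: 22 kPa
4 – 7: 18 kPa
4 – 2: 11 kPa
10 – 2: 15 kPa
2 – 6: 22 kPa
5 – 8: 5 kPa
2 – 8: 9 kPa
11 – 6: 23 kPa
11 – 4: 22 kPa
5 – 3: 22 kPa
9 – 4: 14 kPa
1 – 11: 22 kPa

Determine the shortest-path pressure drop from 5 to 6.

23 kPa

Compare a few routes:
5 - 8 - 0 - 6: 5+3+15 = 23
5 - 8 - 0 - 7 - 1 - 6: 5+3+3+4+9 = 24
5 - 8 - 10 - 7 - 1 - 6: 5+7+2+4+9 = 27
The minimum is 23 kPa via 5 - 8 - 0 - 6.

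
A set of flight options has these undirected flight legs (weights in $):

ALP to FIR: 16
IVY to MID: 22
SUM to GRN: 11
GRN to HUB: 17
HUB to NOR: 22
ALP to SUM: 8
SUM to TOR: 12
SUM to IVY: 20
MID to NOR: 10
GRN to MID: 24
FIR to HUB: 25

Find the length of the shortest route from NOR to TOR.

Compare a few routes:
NOR–MID–IVY–SUM–TOR: 10+22+20+12 = 64
NOR–MID–GRN–SUM–TOR: 10+24+11+12 = 57
NOR–HUB–FIR–ALP–SUM–TOR: 22+25+16+8+12 = 83
NOR–HUB–GRN–SUM–TOR: 22+17+11+12 = 62
Cheapest is NOR–MID–GRN–SUM–TOR at $57.

$57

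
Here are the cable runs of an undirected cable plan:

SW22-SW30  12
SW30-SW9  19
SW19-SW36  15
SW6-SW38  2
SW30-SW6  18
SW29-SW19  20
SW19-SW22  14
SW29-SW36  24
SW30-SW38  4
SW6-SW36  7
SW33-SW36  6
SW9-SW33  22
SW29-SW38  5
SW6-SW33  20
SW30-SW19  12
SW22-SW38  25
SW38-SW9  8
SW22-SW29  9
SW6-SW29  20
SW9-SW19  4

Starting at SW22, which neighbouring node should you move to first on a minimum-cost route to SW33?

SW29

Compare a few routes:
SW22 → SW29 → SW38 → SW6 → SW36 → SW33: 9+5+2+7+6 = 29
SW22 → SW30 → SW38 → SW6 → SW36 → SW33: 12+4+2+7+6 = 31
SW22 → SW19 → SW36 → SW33: 14+15+6 = 35
Cheapest is SW22 → SW29 → SW38 → SW6 → SW36 → SW33 at 29.
So from SW22 the first move is to SW29.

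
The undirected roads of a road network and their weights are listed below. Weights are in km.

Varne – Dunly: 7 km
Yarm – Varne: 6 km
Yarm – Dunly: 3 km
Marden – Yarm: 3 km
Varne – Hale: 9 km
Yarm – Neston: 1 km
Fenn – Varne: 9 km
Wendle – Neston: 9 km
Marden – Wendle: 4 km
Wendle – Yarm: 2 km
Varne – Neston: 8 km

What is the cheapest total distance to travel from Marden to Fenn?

18 km

Settle nodes by increasing distance from Marden:
Marden: 0
Yarm: 3  (via Marden)
Neston: 4  (via Yarm)
Wendle: 4  (via Marden)
Dunly: 6  (via Yarm)
Varne: 9  (via Yarm)
Fenn: 18  (via Varne)
Shortest route: Marden–Yarm–Varne–Fenn = 18 km.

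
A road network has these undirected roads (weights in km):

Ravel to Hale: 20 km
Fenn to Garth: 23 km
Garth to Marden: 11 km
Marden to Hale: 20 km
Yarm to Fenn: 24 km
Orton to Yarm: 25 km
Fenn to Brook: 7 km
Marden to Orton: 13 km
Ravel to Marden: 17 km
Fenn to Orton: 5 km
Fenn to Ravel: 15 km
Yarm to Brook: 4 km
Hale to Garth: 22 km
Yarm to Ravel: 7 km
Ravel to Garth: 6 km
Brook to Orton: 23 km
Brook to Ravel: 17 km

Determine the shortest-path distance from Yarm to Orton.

16 km

Enumerating some paths:
Yarm - Orton: 25 = 25
Yarm - Brook - Fenn - Orton: 4+7+5 = 16
Cheapest is Yarm - Brook - Fenn - Orton at 16 km.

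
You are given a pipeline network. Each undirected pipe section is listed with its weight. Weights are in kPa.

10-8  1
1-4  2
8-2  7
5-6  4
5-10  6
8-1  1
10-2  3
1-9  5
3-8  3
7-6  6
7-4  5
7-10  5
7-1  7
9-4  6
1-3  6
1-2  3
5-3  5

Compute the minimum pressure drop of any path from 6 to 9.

17 kPa

Candidate routes:
6 - 5 - 3 - 8 - 1 - 9: 4+5+3+1+5 = 18
6 - 7 - 4 - 9: 6+5+6 = 17
The minimum is 17 kPa via 6 - 7 - 4 - 9.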